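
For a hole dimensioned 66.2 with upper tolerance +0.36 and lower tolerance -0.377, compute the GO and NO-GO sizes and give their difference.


GO = nominal - lower_tol (smallest hole = maximum material condition)
GO = 66.2 - 0.377 = 65.823
NO-GO = nominal + upper_tol (largest hole = least material condition)
NO-GO = 66.2 + 0.36 = 66.56
spread = NO-GO - GO = 66.56 - 65.823 = 0.7370

0.7370


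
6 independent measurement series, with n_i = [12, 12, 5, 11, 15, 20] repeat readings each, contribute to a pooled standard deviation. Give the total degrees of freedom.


nu = sum_i (n_i - 1)
nu = ((12 - 1) + (12 - 1) + (5 - 1) + (11 - 1) + (15 - 1) + (20 - 1))
nu = 11 + 11 + 4 + 10 + 14 + 19
nu = 69

69


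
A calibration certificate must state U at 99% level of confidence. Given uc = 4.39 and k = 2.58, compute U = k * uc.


U = k * uc
U = 2.58 * 4.39
U = 11.3262

11.3262


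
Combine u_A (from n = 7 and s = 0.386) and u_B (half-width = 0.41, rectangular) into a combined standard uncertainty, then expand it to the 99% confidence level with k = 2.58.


u_A = s / sqrt(n) = 0.386 / sqrt(7) = 0.14589429
u_B = half_width / sqrt(3) = 0.41 / sqrt(3) = 0.23671361
uc = sqrt(u_A^2 + u_B^2) = sqrt(0.14589429^2 + 0.23671361^2) = 0.278062
U = k * uc = 2.58 * 0.278062
U = 0.7174

0.7174


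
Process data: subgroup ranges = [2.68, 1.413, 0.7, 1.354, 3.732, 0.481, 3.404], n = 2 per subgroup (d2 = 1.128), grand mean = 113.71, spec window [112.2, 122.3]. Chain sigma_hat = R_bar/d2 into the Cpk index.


R_bar = (2.68 + 1.413 + 0.7 + 1.354 + 3.732 + 0.481 + 3.404) / 7 = 1.9662857
sigma = R_bar / d2 = 1.9662857 / 1.128 = 1.7431611
Cp = (USL - LSL)/(6*sigma) = (122.3 - 112.2)/(6*1.7431611) = 0.9657
Cpu = (122.3 - 113.71)/(3*1.7431611) = 1.6426
Cpl = (113.71 - 112.2)/(3*1.7431611) = 0.2887
Cpk = min(Cpu, Cpl) = 0.2887

0.2887


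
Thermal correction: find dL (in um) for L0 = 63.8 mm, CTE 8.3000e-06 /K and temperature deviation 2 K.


dL = L * alpha * dT
= 63.8 * 8.3000e-06 * 2
= 0.0010591 mm
dL_um = 0.0010591 * 1000 = 1.0591 um

1.0591


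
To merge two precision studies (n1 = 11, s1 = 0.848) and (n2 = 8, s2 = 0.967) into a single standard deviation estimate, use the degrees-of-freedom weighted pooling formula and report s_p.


s_p = sqrt(((n1-1)*s1^2 + (n2-1)*s2^2) / (n1+n2-2))
numerator = (11-1)*0.848^2 + (8-1)*0.967^2 = 7.19104 + 6.545623 = 13.736663
denominator = 11 + 8 - 2 = 17
s_p^2 = 13.736663 / 17 = 0.808039
s_p = sqrt(0.808039) = 0.8989

0.8989


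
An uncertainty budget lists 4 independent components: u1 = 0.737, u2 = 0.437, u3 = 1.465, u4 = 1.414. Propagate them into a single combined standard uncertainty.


uc = sqrt(0.737^2 + 0.437^2 + 1.465^2 + 1.414^2)
uc = sqrt(4.879759)
uc = 2.2090

2.2090


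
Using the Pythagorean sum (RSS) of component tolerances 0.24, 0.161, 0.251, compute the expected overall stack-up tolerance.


RSS = sqrt(0.24^2 + 0.161^2 + 0.251^2)
= sqrt(0.146522)
= 0.3828

0.3828


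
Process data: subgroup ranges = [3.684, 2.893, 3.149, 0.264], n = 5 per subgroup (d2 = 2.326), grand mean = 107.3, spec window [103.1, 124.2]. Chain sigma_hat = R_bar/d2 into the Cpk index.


R_bar = (3.684 + 2.893 + 3.149 + 0.264) / 4 = 2.4975
sigma = R_bar / d2 = 2.4975 / 2.326 = 1.0737317
Cp = (USL - LSL)/(6*sigma) = (124.2 - 103.1)/(6*1.0737317) = 3.2752
Cpu = (124.2 - 107.3)/(3*1.0737317) = 5.2465
Cpl = (107.3 - 103.1)/(3*1.0737317) = 1.3039
Cpk = min(Cpu, Cpl) = 1.3039

1.3039


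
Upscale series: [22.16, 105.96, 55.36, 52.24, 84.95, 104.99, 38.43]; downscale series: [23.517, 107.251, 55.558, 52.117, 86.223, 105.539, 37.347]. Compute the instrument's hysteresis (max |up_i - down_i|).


|22.16 - 23.517| = 1.3570
|105.96 - 107.251| = 1.2910
|55.36 - 55.558| = 0.1980
|52.24 - 52.117| = 0.1230
|84.95 - 86.223| = 1.2730
|104.99 - 105.539| = 0.5490
|38.43 - 37.347| = 1.0830
hysteresis = max(diffs) = 1.3570

1.3570


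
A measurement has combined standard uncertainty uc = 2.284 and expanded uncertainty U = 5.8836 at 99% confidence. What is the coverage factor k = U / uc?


k = U / uc
k = 5.8836 / 2.284
k = 2.576

2.576


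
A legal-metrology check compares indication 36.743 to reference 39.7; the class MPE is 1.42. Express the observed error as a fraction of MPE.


e = indication - reference = 36.743 - 39.7 = -2.9570
|e| = 2.9570
ratio = |e| / MPE = 2.9570 / 1.42
ratio = 2.0824

2.0824


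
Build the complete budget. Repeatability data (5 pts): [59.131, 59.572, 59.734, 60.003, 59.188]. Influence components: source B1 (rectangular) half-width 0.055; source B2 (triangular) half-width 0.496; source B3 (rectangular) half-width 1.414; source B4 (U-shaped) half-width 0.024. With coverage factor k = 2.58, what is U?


mean = (59.131 + 59.572 + 59.734 + 60.003 + 59.188) / 5 = 59.5256
s = sqrt(sum((x - mean)^2)/(n-1)) = 0.36850278
u_A = s / sqrt(n) = 0.36850278 / sqrt(5) = 0.16479945
u_B1 = 0.055 / sqrt(3) = 0.031754265
u_B2 = 0.496 / sqrt(6) = 0.20249115
u_B3 = 1.414 / sqrt(3) = 0.81637328
u_B4 = 0.024 / sqrt(2) = 0.016970563
uc = sqrt(0.16479945^2 + 0.031754265^2 + 0.20249115^2 + 0.81637328^2 + 0.016970563^2) = 0.85785966
U = k * uc = 2.58 * 0.85785966
U = 2.2133

2.2133


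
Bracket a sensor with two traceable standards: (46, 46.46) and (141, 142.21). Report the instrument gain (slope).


slope = (y2 - y1) / (x2 - x1)
= (142.21 - 46.46) / (141 - 46)
= 95.7500 / 95
= 1.0079

1.0079


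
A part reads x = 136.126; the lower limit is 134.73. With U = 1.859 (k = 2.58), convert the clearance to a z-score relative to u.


u = U / k = 1.859 / 2.58 = 0.72054264
margin = |LSL - x| = |134.73 - 136.126| = 1.396
z = margin / u = 1.396 / 0.72054264
z = 1.9374

1.9374


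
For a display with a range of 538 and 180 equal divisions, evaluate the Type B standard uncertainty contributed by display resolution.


resolution = range / divisions
resolution = 538 / 180 = 2.9888889
u_res = resolution / (2*sqrt(3))
u_res = 2.9888889 / 3.4641016
u_res = 0.8628

0.8628


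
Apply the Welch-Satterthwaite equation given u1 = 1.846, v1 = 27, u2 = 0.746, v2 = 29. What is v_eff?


uc = sqrt(u1^2 + u2^2) = sqrt(1.846^2 + 0.746^2) = 1.9910379
v_eff = uc^4 / (u1^4/v1 + u2^4/v2)
= 1.9910379^4 / (1.846^4/27 + 0.746^4/29)
= 15.715135 / 0.4407733
v_eff = 35.6536

35.6536


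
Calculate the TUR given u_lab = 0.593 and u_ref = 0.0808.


TUR = u_lab / u_ref
= 0.593 / 0.0808
= 7.3391

7.3391


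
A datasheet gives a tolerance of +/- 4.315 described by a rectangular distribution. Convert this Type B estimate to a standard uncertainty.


u_B = half_width / sqrt(3)
u_B = 4.315 / 1.7320508
u_B = 2.4913

2.4913


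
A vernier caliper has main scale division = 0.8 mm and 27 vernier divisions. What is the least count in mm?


LC = MSD / n_div
= 0.8 / 27
= 0.0296

0.0296


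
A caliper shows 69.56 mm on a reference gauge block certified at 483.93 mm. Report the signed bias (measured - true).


Systematic error = measured - true
= 69.56 - 483.93
= -414.3700

-414.3700


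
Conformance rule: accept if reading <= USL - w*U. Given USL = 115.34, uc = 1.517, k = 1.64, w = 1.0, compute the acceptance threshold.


U = k * uc = 1.64 * 1.517 = 2.48788
guard band g = w * U = 1.0 * 2.48788 = 2.48788
AL = USL - g = 115.34 - 2.48788
AL = 112.8521

112.8521


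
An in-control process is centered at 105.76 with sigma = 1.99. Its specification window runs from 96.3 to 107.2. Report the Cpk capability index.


Cpu = (USL - mean) / (3*sigma) = (107.2 - 105.76) / (3*1.99) = 0.2412
Cpl = (mean - LSL) / (3*sigma) = (105.76 - 96.3) / (3*1.99) = 1.5846
Cpk = min(Cpu, Cpl) = 0.2412

0.2412


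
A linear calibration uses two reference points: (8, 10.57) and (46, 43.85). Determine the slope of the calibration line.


slope = (y2 - y1) / (x2 - x1)
= (43.85 - 10.57) / (46 - 8)
= 33.2800 / 38
= 0.8758

0.8758


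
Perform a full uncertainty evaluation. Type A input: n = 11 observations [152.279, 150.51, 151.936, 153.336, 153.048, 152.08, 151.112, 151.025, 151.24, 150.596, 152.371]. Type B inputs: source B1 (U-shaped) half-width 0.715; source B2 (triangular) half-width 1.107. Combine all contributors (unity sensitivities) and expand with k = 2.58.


mean = (152.279 + 150.51 + 151.936 + 153.336 + 153.048 + 152.08 + 151.112 + 151.025 + 151.24 + 150.596 + 152.371) / 11 = 151.7757273
s = sqrt(sum((x - mean)^2)/(n-1)) = 0.95204948
u_A = s / sqrt(n) = 0.95204948 / sqrt(11) = 0.28705372
u_B1 = 0.715 / sqrt(2) = 0.50558135
u_B2 = 1.107 / sqrt(6) = 0.45193086
uc = sqrt(0.28705372^2 + 0.50558135^2 + 0.45193086^2) = 0.73637887
U = k * uc = 2.58 * 0.73637887
U = 1.8999

1.8999


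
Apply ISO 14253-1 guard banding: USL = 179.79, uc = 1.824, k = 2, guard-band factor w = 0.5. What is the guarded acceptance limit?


U = k * uc = 2 * 1.824 = 3.648
guard band g = w * U = 0.5 * 3.648 = 1.824
AL = USL - g = 179.79 - 1.824
AL = 177.9660

177.9660


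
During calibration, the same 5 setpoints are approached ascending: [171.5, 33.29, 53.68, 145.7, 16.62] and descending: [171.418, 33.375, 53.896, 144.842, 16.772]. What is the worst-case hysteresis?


|171.5 - 171.418| = 0.0820
|33.29 - 33.375| = 0.0850
|53.68 - 53.896| = 0.2160
|145.7 - 144.842| = 0.8580
|16.62 - 16.772| = 0.1520
hysteresis = max(diffs) = 0.8580

0.8580


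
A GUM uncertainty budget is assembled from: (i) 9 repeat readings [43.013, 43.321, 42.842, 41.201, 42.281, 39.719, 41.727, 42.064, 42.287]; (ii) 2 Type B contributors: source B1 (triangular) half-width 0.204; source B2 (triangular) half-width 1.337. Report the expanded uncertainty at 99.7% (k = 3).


mean = (43.013 + 43.321 + 42.842 + 41.201 + 42.281 + 39.719 + 41.727 + 42.064 + 42.287) / 9 = 42.05055556
s = sqrt(sum((x - mean)^2)/(n-1)) = 1.09193
u_A = s / sqrt(n) = 1.09193 / sqrt(9) = 0.36397667
u_B1 = 0.204 / sqrt(6) = 0.083282651
u_B2 = 1.337 / sqrt(6) = 0.54582796
uc = sqrt(0.36397667^2 + 0.083282651^2 + 0.54582796^2) = 0.66131927
U = k * uc = 3 * 0.66131927
U = 1.9840

1.9840


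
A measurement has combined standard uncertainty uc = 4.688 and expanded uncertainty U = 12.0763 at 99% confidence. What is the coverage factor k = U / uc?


k = U / uc
k = 12.0763 / 4.688
k = 2.576

2.576


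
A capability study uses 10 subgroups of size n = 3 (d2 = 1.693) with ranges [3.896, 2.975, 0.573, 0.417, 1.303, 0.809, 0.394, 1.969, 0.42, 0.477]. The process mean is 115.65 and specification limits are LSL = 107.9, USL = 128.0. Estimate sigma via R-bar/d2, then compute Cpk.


R_bar = (3.896 + 2.975 + 0.573 + 0.417 + 1.303 + 0.809 + 0.394 + 1.969 + 0.42 + 0.477) / 10 = 1.3233
sigma = R_bar / d2 = 1.3233 / 1.693 = 0.78163024
Cp = (USL - LSL)/(6*sigma) = (128.0 - 107.9)/(6*0.78163024) = 4.2859
Cpu = (128.0 - 115.65)/(3*0.78163024) = 5.2668
Cpl = (115.65 - 107.9)/(3*0.78163024) = 3.3051
Cpk = min(Cpu, Cpl) = 3.3051

3.3051


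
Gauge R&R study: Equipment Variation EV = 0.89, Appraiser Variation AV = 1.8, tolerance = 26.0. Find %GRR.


GRR = sqrt(EV^2 + AV^2) = sqrt(0.89^2 + 1.8^2) = 2.008009
%GRR = GRR / tol * 100 = 2.008009 / 26.0 * 100
%GRR = 7.7231

7.7231


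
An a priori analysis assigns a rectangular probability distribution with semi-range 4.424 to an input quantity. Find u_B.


u_B = half_width / sqrt(3)
u_B = 4.424 / 1.7320508
u_B = 2.5542

2.5542


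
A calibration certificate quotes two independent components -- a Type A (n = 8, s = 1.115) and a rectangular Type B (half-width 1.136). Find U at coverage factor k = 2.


u_A = s / sqrt(n) = 1.115 / sqrt(8) = 0.39421203
u_B = half_width / sqrt(3) = 1.136 / sqrt(3) = 0.65586991
uc = sqrt(u_A^2 + u_B^2) = sqrt(0.39421203^2 + 0.65586991^2) = 0.76522445
U = k * uc = 2 * 0.76522445
U = 1.5304

1.5304


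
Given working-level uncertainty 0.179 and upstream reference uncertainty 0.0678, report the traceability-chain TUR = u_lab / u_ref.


TUR = u_lab / u_ref
= 0.179 / 0.0678
= 2.6401

2.6401


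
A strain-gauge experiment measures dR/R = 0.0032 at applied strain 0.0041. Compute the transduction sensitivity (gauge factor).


GF = (dR/R) / epsilon
= 0.0032 / 0.0041
= 0.7805

0.7805


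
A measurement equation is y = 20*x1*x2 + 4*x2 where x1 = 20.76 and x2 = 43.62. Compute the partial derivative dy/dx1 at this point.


y = 20*x1*x2 + 4*x2
dy/dx1 = 20*x2
Evaluate at x2 = 43.62: c1 = 20 * 43.62
c1 = 872.4000

872.4000


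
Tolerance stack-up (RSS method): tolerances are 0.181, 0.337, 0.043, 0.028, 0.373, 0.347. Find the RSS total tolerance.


RSS = sqrt(0.181^2 + 0.337^2 + 0.043^2 + 0.028^2 + 0.373^2 + 0.347^2)
= sqrt(0.408501)
= 0.6391

0.6391


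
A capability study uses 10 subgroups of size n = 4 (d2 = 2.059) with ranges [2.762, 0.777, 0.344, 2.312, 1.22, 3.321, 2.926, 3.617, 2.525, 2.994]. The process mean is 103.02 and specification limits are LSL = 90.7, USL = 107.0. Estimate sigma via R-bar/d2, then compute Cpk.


R_bar = (2.762 + 0.777 + 0.344 + 2.312 + 1.22 + 3.321 + 2.926 + 3.617 + 2.525 + 2.994) / 10 = 2.2798
sigma = R_bar / d2 = 2.2798 / 2.059 = 1.1072365
Cp = (USL - LSL)/(6*sigma) = (107.0 - 90.7)/(6*1.1072365) = 2.4536
Cpu = (107.0 - 103.02)/(3*1.1072365) = 1.1982
Cpl = (103.02 - 90.7)/(3*1.1072365) = 3.7089
Cpk = min(Cpu, Cpl) = 1.1982

1.1982


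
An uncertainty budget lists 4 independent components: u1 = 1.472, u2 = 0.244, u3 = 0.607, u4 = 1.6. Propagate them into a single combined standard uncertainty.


uc = sqrt(1.472^2 + 0.244^2 + 0.607^2 + 1.6^2)
uc = sqrt(5.154769)
uc = 2.2704

2.2704


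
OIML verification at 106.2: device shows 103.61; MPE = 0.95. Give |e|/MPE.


e = indication - reference = 103.61 - 106.2 = -2.5900
|e| = 2.5900
ratio = |e| / MPE = 2.5900 / 0.95
ratio = 2.7263

2.7263


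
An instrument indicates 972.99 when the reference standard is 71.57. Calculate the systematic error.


Systematic error = measured - true
= 972.99 - 71.57
= 901.4200

901.4200


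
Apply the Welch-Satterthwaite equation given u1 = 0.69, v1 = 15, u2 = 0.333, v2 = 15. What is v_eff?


uc = sqrt(u1^2 + u2^2) = sqrt(0.69^2 + 0.333^2) = 0.76615207
v_eff = uc^4 / (u1^4/v1 + u2^4/v2)
= 0.76615207^4 / (0.69^4/15 + 0.333^4/15)
= 0.34455608 / 0.015931172
v_eff = 21.6278

21.6278


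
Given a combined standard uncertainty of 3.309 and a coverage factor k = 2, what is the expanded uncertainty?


U = k * uc
U = 2 * 3.309
U = 6.6180

6.6180


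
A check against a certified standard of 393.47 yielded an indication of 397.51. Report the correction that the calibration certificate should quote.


Correction = standard - reading
= 393.47 - 397.51
= -4.0400

-4.0400


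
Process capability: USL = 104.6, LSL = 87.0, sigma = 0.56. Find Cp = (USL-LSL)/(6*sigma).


Cp = (USL - LSL) / (6 * sigma)
= (104.6 - 87.0) / (6 * 0.56)
= 17.6000 / 3.3600
= 5.2381

5.2381


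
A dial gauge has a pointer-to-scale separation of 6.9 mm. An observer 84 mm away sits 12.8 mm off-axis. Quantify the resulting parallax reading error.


error = h * offset / d
= 6.9 * 12.8 / 84
= 1.0514

1.0514


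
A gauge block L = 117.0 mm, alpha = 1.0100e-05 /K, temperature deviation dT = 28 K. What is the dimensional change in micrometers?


dL = L * alpha * dT
= 117.0 * 1.0100e-05 * 28
= 0.0330876 mm
dL_um = 0.0330876 * 1000 = 33.0876 um

33.0876


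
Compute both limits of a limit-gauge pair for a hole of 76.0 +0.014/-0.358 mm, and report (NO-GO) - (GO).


GO = nominal - lower_tol (smallest hole = maximum material condition)
GO = 76.0 - 0.358 = 75.642
NO-GO = nominal + upper_tol (largest hole = least material condition)
NO-GO = 76.0 + 0.014 = 76.014
spread = NO-GO - GO = 76.014 - 75.642 = 0.3720

0.3720


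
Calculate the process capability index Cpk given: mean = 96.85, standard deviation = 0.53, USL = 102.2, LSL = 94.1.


Cpu = (USL - mean) / (3*sigma) = (102.2 - 96.85) / (3*0.53) = 3.3648
Cpl = (mean - LSL) / (3*sigma) = (96.85 - 94.1) / (3*0.53) = 1.7296
Cpk = min(Cpu, Cpl) = 1.7296

1.7296


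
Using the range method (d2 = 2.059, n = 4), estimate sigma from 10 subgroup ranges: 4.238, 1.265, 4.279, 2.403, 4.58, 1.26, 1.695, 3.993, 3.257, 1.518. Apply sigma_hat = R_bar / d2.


R_bar = (4.238 + 1.265 + 4.279 + 2.403 + 4.58 + 1.26 + 1.695 + 3.993 + 3.257 + 1.518) / 10
R_bar = 28.488 / 10 = 2.8488
sigma_hat = R_bar / d2 = 2.8488 / 2.059 = 1.3836

1.3836


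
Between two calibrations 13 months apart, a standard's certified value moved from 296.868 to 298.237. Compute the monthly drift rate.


rate = (v2 - v1) / months
= (298.237 - 296.868) / 13
= 1.3690 / 13
= 0.1053

0.1053


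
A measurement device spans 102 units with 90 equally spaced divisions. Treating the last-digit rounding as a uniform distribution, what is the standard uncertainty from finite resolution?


resolution = range / divisions
resolution = 102 / 90 = 1.1333333
u_res = resolution / (2*sqrt(3))
u_res = 1.1333333 / 3.4641016
u_res = 0.3272

0.3272


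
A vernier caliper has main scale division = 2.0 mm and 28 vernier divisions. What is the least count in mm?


LC = MSD / n_div
= 2.0 / 28
= 0.0714

0.0714


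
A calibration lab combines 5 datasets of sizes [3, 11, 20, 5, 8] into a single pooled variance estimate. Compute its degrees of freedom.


nu = sum_i (n_i - 1)
nu = ((3 - 1) + (11 - 1) + (20 - 1) + (5 - 1) + (8 - 1))
nu = 2 + 10 + 19 + 4 + 7
nu = 42

42


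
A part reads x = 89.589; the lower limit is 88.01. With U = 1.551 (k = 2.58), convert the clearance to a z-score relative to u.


u = U / k = 1.551 / 2.58 = 0.60116279
margin = |LSL - x| = |88.01 - 89.589| = 1.579
z = margin / u = 1.579 / 0.60116279
z = 2.6266

2.6266


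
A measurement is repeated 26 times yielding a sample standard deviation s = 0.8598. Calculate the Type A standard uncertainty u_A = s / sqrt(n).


u_A = s / sqrt(n)
u_A = 0.8598 / sqrt(26)
u_A = 0.8598 / 5.0990195
u_A = 0.1686

0.1686


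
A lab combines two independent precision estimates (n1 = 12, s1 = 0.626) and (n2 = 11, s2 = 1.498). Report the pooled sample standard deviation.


s_p = sqrt(((n1-1)*s1^2 + (n2-1)*s2^2) / (n1+n2-2))
numerator = (12-1)*0.626^2 + (11-1)*1.498^2 = 4.310636 + 22.44004 = 26.750676
denominator = 12 + 11 - 2 = 21
s_p^2 = 26.750676 / 21 = 1.2738417
s_p = sqrt(1.2738417) = 1.1286

1.1286


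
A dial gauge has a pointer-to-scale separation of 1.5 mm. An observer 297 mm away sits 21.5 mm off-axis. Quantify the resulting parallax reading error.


error = h * offset / d
= 1.5 * 21.5 / 297
= 0.1086

0.1086


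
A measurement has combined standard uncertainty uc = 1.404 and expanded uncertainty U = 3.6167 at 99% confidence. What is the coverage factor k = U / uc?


k = U / uc
k = 3.6167 / 1.404
k = 2.576

2.576


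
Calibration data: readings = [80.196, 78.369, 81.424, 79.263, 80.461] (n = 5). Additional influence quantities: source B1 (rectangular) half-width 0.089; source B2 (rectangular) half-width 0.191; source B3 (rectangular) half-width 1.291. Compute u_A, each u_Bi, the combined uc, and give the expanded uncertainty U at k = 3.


mean = (80.196 + 78.369 + 81.424 + 79.263 + 80.461) / 5 = 79.9426
s = sqrt(sum((x - mean)^2)/(n-1)) = 1.1689278
u_A = s / sqrt(n) = 1.1689278 / sqrt(5) = 0.5227604
u_B1 = 0.089 / sqrt(3) = 0.051384174
u_B2 = 0.191 / sqrt(3) = 0.1102739
u_B3 = 1.291 / sqrt(3) = 0.7453592
uc = sqrt(0.5227604^2 + 0.051384174^2 + 0.1102739^2 + 0.7453592^2) = 0.91849847
U = k * uc = 3 * 0.91849847
U = 2.7555

2.7555


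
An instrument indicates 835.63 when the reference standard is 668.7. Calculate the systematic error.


Systematic error = measured - true
= 835.63 - 668.7
= 166.9300

166.9300


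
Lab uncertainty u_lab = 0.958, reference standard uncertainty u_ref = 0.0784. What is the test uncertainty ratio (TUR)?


TUR = u_lab / u_ref
= 0.958 / 0.0784
= 12.2194

12.2194


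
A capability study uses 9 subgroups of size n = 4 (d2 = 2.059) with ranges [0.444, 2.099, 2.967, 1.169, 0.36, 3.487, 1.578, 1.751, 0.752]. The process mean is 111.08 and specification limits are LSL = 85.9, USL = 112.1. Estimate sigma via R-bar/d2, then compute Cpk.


R_bar = (0.444 + 2.099 + 2.967 + 1.169 + 0.36 + 3.487 + 1.578 + 1.751 + 0.752) / 9 = 1.623
sigma = R_bar / d2 = 1.623 / 2.059 = 0.78824672
Cp = (USL - LSL)/(6*sigma) = (112.1 - 85.9)/(6*0.78824672) = 5.5397
Cpu = (112.1 - 111.08)/(3*0.78824672) = 0.4313
Cpl = (111.08 - 85.9)/(3*0.78824672) = 10.6481
Cpk = min(Cpu, Cpl) = 0.4313

0.4313


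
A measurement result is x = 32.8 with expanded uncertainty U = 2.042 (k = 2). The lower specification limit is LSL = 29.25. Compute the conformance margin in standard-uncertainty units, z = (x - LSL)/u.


u = U / k = 2.042 / 2 = 1.021
margin = |LSL - x| = |29.25 - 32.8| = 3.55
z = margin / u = 3.55 / 1.021
z = 3.4770

3.4770


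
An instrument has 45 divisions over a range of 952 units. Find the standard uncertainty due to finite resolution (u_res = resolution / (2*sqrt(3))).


resolution = range / divisions
resolution = 952 / 45 = 21.155556
u_res = resolution / (2*sqrt(3))
u_res = 21.155556 / 3.4641016
u_res = 6.1071

6.1071


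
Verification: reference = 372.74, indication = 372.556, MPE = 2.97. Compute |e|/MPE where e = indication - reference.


e = indication - reference = 372.556 - 372.74 = -0.1840
|e| = 0.1840
ratio = |e| / MPE = 0.1840 / 2.97
ratio = 0.0620

0.0620


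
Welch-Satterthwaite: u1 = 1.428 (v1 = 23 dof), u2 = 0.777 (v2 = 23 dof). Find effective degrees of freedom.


uc = sqrt(u1^2 + u2^2) = sqrt(1.428^2 + 0.777^2) = 1.6257038
v_eff = uc^4 / (u1^4/v1 + u2^4/v2)
= 1.6257038^4 / (1.428^4/23 + 0.777^4/23)
= 6.9849883 / 0.19664174
v_eff = 35.5214

35.5214


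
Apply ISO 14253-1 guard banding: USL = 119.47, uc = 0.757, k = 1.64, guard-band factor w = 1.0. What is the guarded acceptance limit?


U = k * uc = 1.64 * 0.757 = 1.24148
guard band g = w * U = 1.0 * 1.24148 = 1.24148
AL = USL - g = 119.47 - 1.24148
AL = 118.2285

118.2285


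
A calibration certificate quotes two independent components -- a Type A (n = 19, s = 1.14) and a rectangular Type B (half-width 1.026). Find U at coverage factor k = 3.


u_A = s / sqrt(n) = 1.14 / sqrt(19) = 0.26153394
u_B = half_width / sqrt(3) = 1.026 / sqrt(3) = 0.59236138
uc = sqrt(u_A^2 + u_B^2) = sqrt(0.26153394^2 + 0.59236138^2) = 0.64752761
U = k * uc = 3 * 0.64752761
U = 1.9426

1.9426


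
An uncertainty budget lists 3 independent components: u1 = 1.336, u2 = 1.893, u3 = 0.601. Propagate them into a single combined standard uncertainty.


uc = sqrt(1.336^2 + 1.893^2 + 0.601^2)
uc = sqrt(5.729546)
uc = 2.3936

2.3936


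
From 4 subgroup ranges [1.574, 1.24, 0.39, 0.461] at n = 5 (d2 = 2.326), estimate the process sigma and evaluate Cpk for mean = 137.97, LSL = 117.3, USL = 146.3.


R_bar = (1.574 + 1.24 + 0.39 + 0.461) / 4 = 0.91625
sigma = R_bar / d2 = 0.91625 / 2.326 = 0.3939166
Cp = (USL - LSL)/(6*sigma) = (146.3 - 117.3)/(6*0.3939166) = 12.2699
Cpu = (146.3 - 137.97)/(3*0.3939166) = 7.0489
Cpl = (137.97 - 117.3)/(3*0.3939166) = 17.4910
Cpk = min(Cpu, Cpl) = 7.0489

7.0489


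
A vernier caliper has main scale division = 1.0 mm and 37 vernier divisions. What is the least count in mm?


LC = MSD / n_div
= 1.0 / 37
= 0.0270

0.0270


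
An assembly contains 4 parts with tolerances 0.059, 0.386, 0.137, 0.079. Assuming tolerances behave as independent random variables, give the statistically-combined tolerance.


RSS = sqrt(0.059^2 + 0.386^2 + 0.137^2 + 0.079^2)
= sqrt(0.177487)
= 0.4213

0.4213


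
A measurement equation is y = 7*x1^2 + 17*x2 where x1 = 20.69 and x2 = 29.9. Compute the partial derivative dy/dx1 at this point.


y = 7*x1^2 + 17*x2
dy/dx1 = 2*7*x1
Evaluate at x1 = 20.69: c1 = 14 * 20.69
c1 = 289.6600

289.6600


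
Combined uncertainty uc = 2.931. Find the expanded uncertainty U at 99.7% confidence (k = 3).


U = k * uc
U = 3 * 2.931
U = 8.7930

8.7930


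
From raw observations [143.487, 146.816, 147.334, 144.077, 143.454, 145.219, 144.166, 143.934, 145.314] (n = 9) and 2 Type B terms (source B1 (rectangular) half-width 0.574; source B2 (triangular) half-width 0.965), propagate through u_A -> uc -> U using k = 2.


mean = (143.487 + 146.816 + 147.334 + 144.077 + 143.454 + 145.219 + 144.166 + 143.934 + 145.314) / 9 = 144.8667778
s = sqrt(sum((x - mean)^2)/(n-1)) = 1.4184217
u_A = s / sqrt(n) = 1.4184217 / sqrt(9) = 0.47280723
u_B1 = 0.574 / sqrt(3) = 0.33139905
u_B2 = 0.965 / sqrt(6) = 0.3939596
uc = sqrt(0.47280723^2 + 0.33139905^2 + 0.3939596^2) = 0.69898224
U = k * uc = 2 * 0.69898224
U = 1.3980

1.3980


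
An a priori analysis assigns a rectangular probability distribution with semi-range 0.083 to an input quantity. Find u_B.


u_B = half_width / sqrt(3)
u_B = 0.083 / 1.7320508
u_B = 0.0479

0.0479


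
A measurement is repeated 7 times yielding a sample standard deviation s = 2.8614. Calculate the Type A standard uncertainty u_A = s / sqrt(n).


u_A = s / sqrt(n)
u_A = 2.8614 / sqrt(7)
u_A = 2.8614 / 2.6457513
u_A = 1.0815

1.0815


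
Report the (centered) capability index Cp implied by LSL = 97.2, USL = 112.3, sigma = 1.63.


Cp = (USL - LSL) / (6 * sigma)
= (112.3 - 97.2) / (6 * 1.63)
= 15.1000 / 9.7800
= 1.5440

1.5440


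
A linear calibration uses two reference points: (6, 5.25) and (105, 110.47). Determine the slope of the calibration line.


slope = (y2 - y1) / (x2 - x1)
= (110.47 - 5.25) / (105 - 6)
= 105.2200 / 99
= 1.0628

1.0628


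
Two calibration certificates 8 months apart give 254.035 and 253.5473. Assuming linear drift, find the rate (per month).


rate = (v2 - v1) / months
= (253.5473 - 254.035) / 8
= -0.4877 / 8
= -0.0610

-0.0610


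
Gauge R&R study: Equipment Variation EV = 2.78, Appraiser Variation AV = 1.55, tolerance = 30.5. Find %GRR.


GRR = sqrt(EV^2 + AV^2) = sqrt(2.78^2 + 1.55^2) = 3.1829075
%GRR = GRR / tol * 100 = 3.1829075 / 30.5 * 100
%GRR = 10.4358

10.4358


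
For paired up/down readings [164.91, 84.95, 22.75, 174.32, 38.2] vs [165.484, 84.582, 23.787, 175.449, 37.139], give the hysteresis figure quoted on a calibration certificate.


|164.91 - 165.484| = 0.5740
|84.95 - 84.582| = 0.3680
|22.75 - 23.787| = 1.0370
|174.32 - 175.449| = 1.1290
|38.2 - 37.139| = 1.0610
hysteresis = max(diffs) = 1.1290

1.1290


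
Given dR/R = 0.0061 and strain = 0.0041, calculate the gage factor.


GF = (dR/R) / epsilon
= 0.0061 / 0.0041
= 1.4878

1.4878


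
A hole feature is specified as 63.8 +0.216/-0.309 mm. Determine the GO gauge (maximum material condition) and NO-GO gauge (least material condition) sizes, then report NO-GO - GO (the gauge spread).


GO = nominal - lower_tol (smallest hole = maximum material condition)
GO = 63.8 - 0.309 = 63.491
NO-GO = nominal + upper_tol (largest hole = least material condition)
NO-GO = 63.8 + 0.216 = 64.016
spread = NO-GO - GO = 64.016 - 63.491 = 0.5250

0.5250


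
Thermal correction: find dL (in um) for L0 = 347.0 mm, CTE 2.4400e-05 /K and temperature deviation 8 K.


dL = L * alpha * dT
= 347.0 * 2.4400e-05 * 8
= 0.0677344 mm
dL_um = 0.0677344 * 1000 = 67.7344 um

67.7344


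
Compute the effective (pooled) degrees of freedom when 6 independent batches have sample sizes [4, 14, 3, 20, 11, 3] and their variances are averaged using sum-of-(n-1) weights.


nu = sum_i (n_i - 1)
nu = ((4 - 1) + (14 - 1) + (3 - 1) + (20 - 1) + (11 - 1) + (3 - 1))
nu = 3 + 13 + 2 + 19 + 10 + 2
nu = 49

49


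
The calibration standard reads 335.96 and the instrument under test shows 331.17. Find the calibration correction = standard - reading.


Correction = standard - reading
= 335.96 - 331.17
= 4.7900

4.7900


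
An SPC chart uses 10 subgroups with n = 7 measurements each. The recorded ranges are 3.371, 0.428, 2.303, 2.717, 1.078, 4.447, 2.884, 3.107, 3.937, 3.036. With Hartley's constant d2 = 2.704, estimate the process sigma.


R_bar = (3.371 + 0.428 + 2.303 + 2.717 + 1.078 + 4.447 + 2.884 + 3.107 + 3.937 + 3.036) / 10
R_bar = 27.308 / 10 = 2.7308
sigma_hat = R_bar / d2 = 2.7308 / 2.704 = 1.0099

1.0099


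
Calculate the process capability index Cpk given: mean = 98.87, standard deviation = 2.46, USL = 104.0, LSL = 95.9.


Cpu = (USL - mean) / (3*sigma) = (104.0 - 98.87) / (3*2.46) = 0.6951
Cpl = (mean - LSL) / (3*sigma) = (98.87 - 95.9) / (3*2.46) = 0.4024
Cpk = min(Cpu, Cpl) = 0.4024

0.4024


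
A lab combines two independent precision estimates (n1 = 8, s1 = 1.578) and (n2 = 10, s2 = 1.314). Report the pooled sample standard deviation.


s_p = sqrt(((n1-1)*s1^2 + (n2-1)*s2^2) / (n1+n2-2))
numerator = (8-1)*1.578^2 + (10-1)*1.314^2 = 17.430588 + 15.539364 = 32.969952
denominator = 8 + 10 - 2 = 16
s_p^2 = 32.969952 / 16 = 2.060622
s_p = sqrt(2.060622) = 1.4355

1.4355


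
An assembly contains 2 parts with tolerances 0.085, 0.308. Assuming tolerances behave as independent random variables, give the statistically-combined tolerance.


RSS = sqrt(0.085^2 + 0.308^2)
= sqrt(0.102089)
= 0.3195

0.3195


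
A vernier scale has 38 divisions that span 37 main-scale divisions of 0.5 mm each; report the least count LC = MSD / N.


LC = MSD / n_div
= 0.5 / 38
= 0.0132

0.0132


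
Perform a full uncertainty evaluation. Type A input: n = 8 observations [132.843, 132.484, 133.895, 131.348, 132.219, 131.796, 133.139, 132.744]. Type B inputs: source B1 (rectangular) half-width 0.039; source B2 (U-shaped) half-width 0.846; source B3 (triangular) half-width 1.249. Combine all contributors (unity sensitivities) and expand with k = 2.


mean = (132.843 + 132.484 + 133.895 + 131.348 + 132.219 + 131.796 + 133.139 + 132.744) / 8 = 132.5585
s = sqrt(sum((x - mean)^2)/(n-1)) = 0.79337345
u_A = s / sqrt(n) = 0.79337345 / sqrt(8) = 0.28049987
u_B1 = 0.039 / sqrt(3) = 0.02251666
u_B2 = 0.846 / sqrt(2) = 0.59821234
u_B3 = 1.249 / sqrt(6) = 0.50990211
uc = sqrt(0.28049987^2 + 0.02251666^2 + 0.59821234^2 + 0.50990211^2) = 0.83489241
U = k * uc = 2 * 0.83489241
U = 1.6698

1.6698


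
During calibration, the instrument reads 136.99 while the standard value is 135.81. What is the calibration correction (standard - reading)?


Correction = standard - reading
= 135.81 - 136.99
= -1.1800

-1.1800


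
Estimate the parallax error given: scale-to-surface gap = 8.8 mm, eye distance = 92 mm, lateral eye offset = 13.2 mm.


error = h * offset / d
= 8.8 * 13.2 / 92
= 1.2626

1.2626


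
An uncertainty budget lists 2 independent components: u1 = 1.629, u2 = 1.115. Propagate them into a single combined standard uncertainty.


uc = sqrt(1.629^2 + 1.115^2)
uc = sqrt(3.896866)
uc = 1.9740

1.9740


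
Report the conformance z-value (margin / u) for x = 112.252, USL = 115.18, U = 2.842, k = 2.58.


u = U / k = 2.842 / 2.58 = 1.1015504
margin = |USL - x| = |115.18 - 112.252| = 2.928
z = margin / u = 2.928 / 1.1015504
z = 2.6581

2.6581


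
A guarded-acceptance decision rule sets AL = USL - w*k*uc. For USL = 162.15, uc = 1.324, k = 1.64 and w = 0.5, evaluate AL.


U = k * uc = 1.64 * 1.324 = 2.17136
guard band g = w * U = 0.5 * 2.17136 = 1.08568
AL = USL - g = 162.15 - 1.08568
AL = 161.0643

161.0643


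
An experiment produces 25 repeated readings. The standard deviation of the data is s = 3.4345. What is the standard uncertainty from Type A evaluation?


u_A = s / sqrt(n)
u_A = 3.4345 / sqrt(25)
u_A = 3.4345 / 5
u_A = 0.6869

0.6869


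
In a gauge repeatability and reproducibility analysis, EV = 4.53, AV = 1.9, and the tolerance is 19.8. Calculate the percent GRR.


GRR = sqrt(EV^2 + AV^2) = sqrt(4.53^2 + 1.9^2) = 4.9123212
%GRR = GRR / tol * 100 = 4.9123212 / 19.8 * 100
%GRR = 24.8097

24.8097


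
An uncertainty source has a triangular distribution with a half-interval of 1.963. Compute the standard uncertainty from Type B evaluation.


u_B = half_width / sqrt(6)
u_B = 1.963 / 2.4494897
u_B = 0.8014

0.8014


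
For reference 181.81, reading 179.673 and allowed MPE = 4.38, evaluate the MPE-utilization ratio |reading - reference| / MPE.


e = indication - reference = 179.673 - 181.81 = -2.1370
|e| = 2.1370
ratio = |e| / MPE = 2.1370 / 4.38
ratio = 0.4879

0.4879


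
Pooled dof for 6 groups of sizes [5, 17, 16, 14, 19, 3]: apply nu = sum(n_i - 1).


nu = sum_i (n_i - 1)
nu = ((5 - 1) + (17 - 1) + (16 - 1) + (14 - 1) + (19 - 1) + (3 - 1))
nu = 4 + 16 + 15 + 13 + 18 + 2
nu = 68

68


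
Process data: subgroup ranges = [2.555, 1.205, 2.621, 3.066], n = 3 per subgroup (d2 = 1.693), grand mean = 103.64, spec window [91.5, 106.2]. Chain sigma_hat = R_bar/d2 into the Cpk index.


R_bar = (2.555 + 1.205 + 2.621 + 3.066) / 4 = 2.36175
sigma = R_bar / d2 = 2.36175 / 1.693 = 1.3950089
Cp = (USL - LSL)/(6*sigma) = (106.2 - 91.5)/(6*1.3950089) = 1.7563
Cpu = (106.2 - 103.64)/(3*1.3950089) = 0.6117
Cpl = (103.64 - 91.5)/(3*1.3950089) = 2.9008
Cpk = min(Cpu, Cpl) = 0.6117

0.6117


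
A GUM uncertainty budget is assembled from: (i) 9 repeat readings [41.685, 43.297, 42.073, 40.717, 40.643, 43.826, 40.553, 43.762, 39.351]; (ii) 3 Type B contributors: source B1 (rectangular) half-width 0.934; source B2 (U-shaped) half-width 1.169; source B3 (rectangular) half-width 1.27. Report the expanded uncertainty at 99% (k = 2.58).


mean = (41.685 + 43.297 + 42.073 + 40.717 + 40.643 + 43.826 + 40.553 + 43.762 + 39.351) / 9 = 41.76744444
s = sqrt(sum((x - mean)^2)/(n-1)) = 1.5944236
u_A = s / sqrt(n) = 1.5944236 / sqrt(9) = 0.53147453
u_B1 = 0.934 / sqrt(3) = 0.53924515
u_B2 = 1.169 / sqrt(2) = 0.82660783
u_B3 = 1.27 / sqrt(3) = 0.73323484
uc = sqrt(0.53147453^2 + 0.53924515^2 + 0.82660783^2 + 0.73323484^2) = 1.3394642
U = k * uc = 2.58 * 1.3394642
U = 3.4558

3.4558


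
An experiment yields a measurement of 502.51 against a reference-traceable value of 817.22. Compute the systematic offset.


Systematic error = measured - true
= 502.51 - 817.22
= -314.7100

-314.7100


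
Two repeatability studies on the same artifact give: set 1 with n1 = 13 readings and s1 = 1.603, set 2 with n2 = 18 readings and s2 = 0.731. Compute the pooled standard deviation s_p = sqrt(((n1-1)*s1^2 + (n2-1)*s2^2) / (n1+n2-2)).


s_p = sqrt(((n1-1)*s1^2 + (n2-1)*s2^2) / (n1+n2-2))
numerator = (13-1)*1.603^2 + (18-1)*0.731^2 = 30.835308 + 9.084137 = 39.919445
denominator = 13 + 18 - 2 = 29
s_p^2 = 39.919445 / 29 = 1.3765326
s_p = sqrt(1.3765326) = 1.1733

1.1733


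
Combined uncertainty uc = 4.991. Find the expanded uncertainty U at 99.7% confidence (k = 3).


U = k * uc
U = 3 * 4.991
U = 14.9730

14.9730


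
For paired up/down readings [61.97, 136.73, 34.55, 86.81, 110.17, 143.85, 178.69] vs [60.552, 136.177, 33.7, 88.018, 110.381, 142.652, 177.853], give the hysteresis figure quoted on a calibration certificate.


|61.97 - 60.552| = 1.4180
|136.73 - 136.177| = 0.5530
|34.55 - 33.7| = 0.8500
|86.81 - 88.018| = 1.2080
|110.17 - 110.381| = 0.2110
|143.85 - 142.652| = 1.1980
|178.69 - 177.853| = 0.8370
hysteresis = max(diffs) = 1.4180

1.4180


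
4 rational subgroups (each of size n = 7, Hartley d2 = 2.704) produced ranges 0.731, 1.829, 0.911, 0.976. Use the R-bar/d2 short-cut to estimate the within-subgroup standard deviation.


R_bar = (0.731 + 1.829 + 0.911 + 0.976) / 4
R_bar = 4.447 / 4 = 1.11175
sigma_hat = R_bar / d2 = 1.11175 / 2.704 = 0.4112

0.4112


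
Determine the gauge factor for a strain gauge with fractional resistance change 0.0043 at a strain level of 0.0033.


GF = (dR/R) / epsilon
= 0.0043 / 0.0033
= 1.3030

1.3030


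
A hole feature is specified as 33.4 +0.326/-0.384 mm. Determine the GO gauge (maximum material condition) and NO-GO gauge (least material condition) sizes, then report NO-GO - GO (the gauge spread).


GO = nominal - lower_tol (smallest hole = maximum material condition)
GO = 33.4 - 0.384 = 33.016
NO-GO = nominal + upper_tol (largest hole = least material condition)
NO-GO = 33.4 + 0.326 = 33.726
spread = NO-GO - GO = 33.726 - 33.016 = 0.7100

0.7100


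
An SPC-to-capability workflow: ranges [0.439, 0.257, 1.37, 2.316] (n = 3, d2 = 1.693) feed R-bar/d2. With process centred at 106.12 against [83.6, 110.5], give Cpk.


R_bar = (0.439 + 0.257 + 1.37 + 2.316) / 4 = 1.0955
sigma = R_bar / d2 = 1.0955 / 1.693 = 0.6470762
Cp = (USL - LSL)/(6*sigma) = (110.5 - 83.6)/(6*0.6470762) = 6.9286
Cpu = (110.5 - 106.12)/(3*0.6470762) = 2.2563
Cpl = (106.12 - 83.6)/(3*0.6470762) = 11.6009
Cpk = min(Cpu, Cpl) = 2.2563

2.2563


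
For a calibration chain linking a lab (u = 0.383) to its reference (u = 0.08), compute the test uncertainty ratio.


TUR = u_lab / u_ref
= 0.383 / 0.08
= 4.7875

4.7875


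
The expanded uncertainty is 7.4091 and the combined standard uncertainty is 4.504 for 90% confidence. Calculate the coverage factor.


k = U / uc
k = 7.4091 / 4.504
k = 1.645

1.645


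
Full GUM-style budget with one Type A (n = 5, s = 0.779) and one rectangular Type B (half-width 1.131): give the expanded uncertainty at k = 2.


u_A = s / sqrt(n) = 0.779 / sqrt(5) = 0.34837939
u_B = half_width / sqrt(3) = 1.131 / sqrt(3) = 0.65298315
uc = sqrt(u_A^2 + u_B^2) = sqrt(0.34837939^2 + 0.65298315^2) = 0.74010485
U = k * uc = 2 * 0.74010485
U = 1.4802

1.4802


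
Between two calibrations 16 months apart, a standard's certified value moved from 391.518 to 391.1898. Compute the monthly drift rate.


rate = (v2 - v1) / months
= (391.1898 - 391.518) / 16
= -0.3282 / 16
= -0.0205

-0.0205


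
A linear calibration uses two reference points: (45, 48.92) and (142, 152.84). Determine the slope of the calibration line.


slope = (y2 - y1) / (x2 - x1)
= (152.84 - 48.92) / (142 - 45)
= 103.9200 / 97
= 1.0713

1.0713


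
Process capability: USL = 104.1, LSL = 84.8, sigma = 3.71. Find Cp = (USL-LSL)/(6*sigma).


Cp = (USL - LSL) / (6 * sigma)
= (104.1 - 84.8) / (6 * 3.71)
= 19.3000 / 22.2600
= 0.8670

0.8670


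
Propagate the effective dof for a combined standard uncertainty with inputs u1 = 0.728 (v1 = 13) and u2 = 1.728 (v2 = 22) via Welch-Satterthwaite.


uc = sqrt(u1^2 + u2^2) = sqrt(0.728^2 + 1.728^2) = 1.8750915
v_eff = uc^4 / (u1^4/v1 + u2^4/v2)
= 1.8750915^4 / (0.728^4/13 + 1.728^4/22)
= 12.362032 / 0.42688368
v_eff = 28.9588

28.9588


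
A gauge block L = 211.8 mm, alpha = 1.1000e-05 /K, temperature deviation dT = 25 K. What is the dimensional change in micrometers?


dL = L * alpha * dT
= 211.8 * 1.1000e-05 * 25
= 0.0582450 mm
dL_um = 0.0582450 * 1000 = 58.2450 um

58.2450


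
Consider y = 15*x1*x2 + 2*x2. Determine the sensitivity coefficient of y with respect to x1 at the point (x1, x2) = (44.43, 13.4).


y = 15*x1*x2 + 2*x2
dy/dx1 = 15*x2
Evaluate at x2 = 13.4: c1 = 15 * 13.4
c1 = 201.0000

201.0000


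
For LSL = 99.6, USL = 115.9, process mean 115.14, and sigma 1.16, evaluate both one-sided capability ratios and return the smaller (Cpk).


Cpu = (USL - mean) / (3*sigma) = (115.9 - 115.14) / (3*1.16) = 0.2184
Cpl = (mean - LSL) / (3*sigma) = (115.14 - 99.6) / (3*1.16) = 4.4655
Cpk = min(Cpu, Cpl) = 0.2184

0.2184


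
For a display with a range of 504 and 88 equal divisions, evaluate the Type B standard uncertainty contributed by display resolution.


resolution = range / divisions
resolution = 504 / 88 = 5.7272727
u_res = resolution / (2*sqrt(3))
u_res = 5.7272727 / 3.4641016
u_res = 1.6533

1.6533


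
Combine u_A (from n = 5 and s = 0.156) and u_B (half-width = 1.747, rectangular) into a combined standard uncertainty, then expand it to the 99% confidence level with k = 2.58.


u_A = s / sqrt(n) = 0.156 / sqrt(5) = 0.069765321
u_B = half_width / sqrt(3) = 1.747 / sqrt(3) = 1.0086309
uc = sqrt(u_A^2 + u_B^2) = sqrt(0.069765321^2 + 1.0086309^2) = 1.0110408
U = k * uc = 2.58 * 1.0110408
U = 2.6085

2.6085


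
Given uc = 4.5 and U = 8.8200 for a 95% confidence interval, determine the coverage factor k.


k = U / uc
k = 8.8200 / 4.5
k = 1.96

1.96


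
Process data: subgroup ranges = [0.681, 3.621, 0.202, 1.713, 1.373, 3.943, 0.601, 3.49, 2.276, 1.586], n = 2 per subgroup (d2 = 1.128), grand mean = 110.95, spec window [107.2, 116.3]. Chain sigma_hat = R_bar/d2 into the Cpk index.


R_bar = (0.681 + 3.621 + 0.202 + 1.713 + 1.373 + 3.943 + 0.601 + 3.49 + 2.276 + 1.586) / 10 = 1.9486
sigma = R_bar / d2 = 1.9486 / 1.128 = 1.7274823
Cp = (USL - LSL)/(6*sigma) = (116.3 - 107.2)/(6*1.7274823) = 0.8780
Cpu = (116.3 - 110.95)/(3*1.7274823) = 1.0323
Cpl = (110.95 - 107.2)/(3*1.7274823) = 0.7236
Cpk = min(Cpu, Cpl) = 0.7236

0.7236
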